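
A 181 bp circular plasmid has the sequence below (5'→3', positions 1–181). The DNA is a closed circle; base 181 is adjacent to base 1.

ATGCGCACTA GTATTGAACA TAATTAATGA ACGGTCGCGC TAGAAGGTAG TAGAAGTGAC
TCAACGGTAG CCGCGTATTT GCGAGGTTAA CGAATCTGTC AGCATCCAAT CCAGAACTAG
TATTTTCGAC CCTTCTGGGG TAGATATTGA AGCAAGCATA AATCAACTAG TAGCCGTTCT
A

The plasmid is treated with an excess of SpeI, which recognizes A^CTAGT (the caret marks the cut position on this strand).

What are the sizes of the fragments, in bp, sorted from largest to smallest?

SpeI sites (ACTAGT) start at positions 7, 116, 166.
SpeI cuts after the first base of each site, so after positions 7, 116, 166.
Circular molecule, 3 cuts → 3 fragments:
  8–116 → 109 bp
  117–166 → 50 bp
  167–181 then 1–7 → 15 + 7 = 22 bp
Sorted largest to smallest: 109, 50, 22 bp.

109, 50, 22 bp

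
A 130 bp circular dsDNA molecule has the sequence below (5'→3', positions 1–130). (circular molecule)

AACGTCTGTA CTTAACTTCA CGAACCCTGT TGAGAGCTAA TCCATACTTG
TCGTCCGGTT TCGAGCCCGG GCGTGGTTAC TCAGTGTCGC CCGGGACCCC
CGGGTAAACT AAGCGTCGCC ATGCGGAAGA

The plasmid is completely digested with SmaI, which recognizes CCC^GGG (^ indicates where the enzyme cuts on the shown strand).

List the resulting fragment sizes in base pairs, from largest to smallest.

SmaI sites (CCCGGG) start at positions 66, 90, 99.
SmaI cuts after base 3 of each site, so after positions 68, 92, 101.
Circular molecule, 3 cuts → 3 fragments:
  69–92 → 24 bp
  93–101 → 9 bp
  102–130 then 1–68 → 29 + 68 = 97 bp
Sorted largest to smallest: 97, 24, 9 bp.

97, 24, 9 bp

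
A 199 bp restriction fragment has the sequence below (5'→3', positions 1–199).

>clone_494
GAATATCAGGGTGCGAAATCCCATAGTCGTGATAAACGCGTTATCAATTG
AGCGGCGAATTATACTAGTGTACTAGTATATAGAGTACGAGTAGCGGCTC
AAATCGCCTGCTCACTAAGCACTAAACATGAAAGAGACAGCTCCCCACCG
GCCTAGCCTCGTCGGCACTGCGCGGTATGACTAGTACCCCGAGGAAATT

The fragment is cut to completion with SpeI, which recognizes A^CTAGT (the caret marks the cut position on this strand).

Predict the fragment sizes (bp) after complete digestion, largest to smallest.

108, 64, 19, 8 bp

SpeI sites (ACTAGT) start at positions 64, 72, 180.
SpeI cuts after the first base of each site, so after positions 64, 72, 180.
Linear molecule, 3 cuts → 4 fragments:
  1–64 → 64 bp
  65–72 → 8 bp
  73–180 → 108 bp
  181–199 → 19 bp
Sorted largest to smallest: 108, 64, 19, 8 bp.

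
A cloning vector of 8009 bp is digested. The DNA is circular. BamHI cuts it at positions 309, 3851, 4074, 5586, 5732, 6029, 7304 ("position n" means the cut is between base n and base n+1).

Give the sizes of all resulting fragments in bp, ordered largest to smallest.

Circular molecule, 7 cuts → 7 fragments:
  3851 − 309 = 3542 bp
  4074 − 3851 = 223 bp
  5586 − 4074 = 1512 bp
  5732 − 5586 = 146 bp
  6029 − 5732 = 297 bp
  7304 − 6029 = 1275 bp
  wrap: 8009 − 7304 + 309 = 1014 bp
Sorted largest to smallest: 3542, 1512, 1275, 1014, 297, 223, 146 bp.

3542, 1512, 1275, 1014, 297, 223, 146 bp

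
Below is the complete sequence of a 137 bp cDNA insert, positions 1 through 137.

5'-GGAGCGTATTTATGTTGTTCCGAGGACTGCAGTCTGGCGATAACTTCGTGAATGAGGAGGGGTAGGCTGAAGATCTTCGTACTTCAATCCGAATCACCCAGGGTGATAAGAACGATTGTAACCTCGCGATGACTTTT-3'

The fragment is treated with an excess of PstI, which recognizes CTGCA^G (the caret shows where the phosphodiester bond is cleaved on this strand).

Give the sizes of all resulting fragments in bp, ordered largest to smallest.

106, 31 bp

The PstI site (CTGCAG) starts at position 27.
PstI cuts after base 5 of each site (before the last base), so after position 31.
Linear molecule, 1 cut → 2 fragments:
  1–31 → 31 bp
  32–137 → 106 bp
Sorted largest to smallest: 106, 31 bp.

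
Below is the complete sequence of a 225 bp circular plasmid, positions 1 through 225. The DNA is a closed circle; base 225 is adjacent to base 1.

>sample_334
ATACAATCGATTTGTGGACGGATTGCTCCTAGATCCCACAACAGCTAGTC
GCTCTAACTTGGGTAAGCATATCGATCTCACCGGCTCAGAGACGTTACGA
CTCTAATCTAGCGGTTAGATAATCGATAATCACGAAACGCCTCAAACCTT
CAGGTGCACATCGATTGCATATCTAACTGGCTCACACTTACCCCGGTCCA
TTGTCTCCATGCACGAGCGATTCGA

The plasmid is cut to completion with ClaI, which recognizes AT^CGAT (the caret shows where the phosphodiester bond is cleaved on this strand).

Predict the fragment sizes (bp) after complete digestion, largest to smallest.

ClaI sites (ATCGAT) start at positions 6, 71, 122, 160.
ClaI cuts after base 2 of each site, so after positions 7, 72, 123, 161.
Circular molecule, 4 cuts → 4 fragments:
  8–72 → 65 bp
  73–123 → 51 bp
  124–161 → 38 bp
  162–225 then 1–7 → 64 + 7 = 71 bp
Sorted largest to smallest: 71, 65, 51, 38 bp.

71, 65, 51, 38 bp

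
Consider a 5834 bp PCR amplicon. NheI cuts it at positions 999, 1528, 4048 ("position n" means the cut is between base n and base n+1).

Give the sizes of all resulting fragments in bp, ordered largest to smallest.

Linear molecule, 3 cuts → 4 fragments:
  999 − 0 = 999 bp
  1528 − 999 = 529 bp
  4048 − 1528 = 2520 bp
  5834 − 4048 = 1786 bp
Sorted largest to smallest: 2520, 1786, 999, 529 bp.

2520, 1786, 999, 529 bp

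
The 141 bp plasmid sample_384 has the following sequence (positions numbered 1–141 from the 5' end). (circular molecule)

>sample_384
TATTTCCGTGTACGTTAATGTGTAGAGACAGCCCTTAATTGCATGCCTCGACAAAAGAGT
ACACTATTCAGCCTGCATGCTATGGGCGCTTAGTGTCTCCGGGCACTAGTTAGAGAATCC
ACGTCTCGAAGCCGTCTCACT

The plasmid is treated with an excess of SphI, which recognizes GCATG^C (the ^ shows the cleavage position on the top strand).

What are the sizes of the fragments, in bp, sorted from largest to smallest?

SphI sites (GCATGC) start at positions 41, 75.
SphI cuts after base 5 of each site (before the last base), so after positions 45, 79.
Circular molecule, 2 cuts → 2 fragments:
  46–79 → 34 bp
  80–141 then 1–45 → 62 + 45 = 107 bp
Sorted largest to smallest: 107, 34 bp.

107, 34 bp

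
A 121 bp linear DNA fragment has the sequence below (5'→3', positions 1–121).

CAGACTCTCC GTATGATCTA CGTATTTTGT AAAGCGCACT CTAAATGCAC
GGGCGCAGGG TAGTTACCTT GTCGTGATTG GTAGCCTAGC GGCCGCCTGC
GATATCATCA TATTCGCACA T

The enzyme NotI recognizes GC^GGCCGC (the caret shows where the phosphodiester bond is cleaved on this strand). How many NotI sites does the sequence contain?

1

GCGGCCGC occurs starting at position 89.
NotI cuts at 1 site.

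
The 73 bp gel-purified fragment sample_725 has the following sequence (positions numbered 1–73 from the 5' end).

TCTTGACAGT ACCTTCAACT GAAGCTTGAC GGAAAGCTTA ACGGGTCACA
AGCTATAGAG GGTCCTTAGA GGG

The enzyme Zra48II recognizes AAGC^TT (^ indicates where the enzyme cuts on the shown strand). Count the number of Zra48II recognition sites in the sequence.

AAGCTT occurs starting at positions 22, 34.
Zra48II cuts at 2 sites.

2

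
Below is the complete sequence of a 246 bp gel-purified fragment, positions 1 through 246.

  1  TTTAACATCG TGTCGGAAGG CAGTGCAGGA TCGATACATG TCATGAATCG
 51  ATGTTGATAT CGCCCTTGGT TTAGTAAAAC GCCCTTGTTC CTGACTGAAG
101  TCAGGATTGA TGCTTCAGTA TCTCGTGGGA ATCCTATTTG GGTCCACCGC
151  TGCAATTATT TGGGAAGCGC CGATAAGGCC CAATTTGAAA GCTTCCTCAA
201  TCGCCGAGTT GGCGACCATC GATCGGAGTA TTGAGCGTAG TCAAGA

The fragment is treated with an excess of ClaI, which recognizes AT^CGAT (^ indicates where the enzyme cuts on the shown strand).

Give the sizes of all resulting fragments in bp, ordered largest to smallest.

ClaI sites (ATCGAT) start at positions 30, 47, 218.
ClaI cuts after base 2 of each site, so after positions 31, 48, 219.
Linear molecule, 3 cuts → 4 fragments:
  1–31 → 31 bp
  32–48 → 17 bp
  49–219 → 171 bp
  220–246 → 27 bp
Sorted largest to smallest: 171, 31, 27, 17 bp.

171, 31, 27, 17 bp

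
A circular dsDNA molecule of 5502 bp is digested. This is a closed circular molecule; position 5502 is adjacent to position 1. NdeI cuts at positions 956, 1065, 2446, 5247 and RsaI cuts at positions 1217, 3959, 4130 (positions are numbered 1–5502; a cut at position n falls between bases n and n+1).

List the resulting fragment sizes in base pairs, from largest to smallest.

Combined cut positions (sorted): 956, 1065, 1217, 2446, 3959, 4130, 5247.
Circular molecule, 7 cuts → 7 fragments:
  1065 − 956 = 109 bp
  1217 − 1065 = 152 bp
  2446 − 1217 = 1229 bp
  3959 − 2446 = 1513 bp
  4130 − 3959 = 171 bp
  5247 − 4130 = 1117 bp
  wrap: 5502 − 5247 + 956 = 1211 bp
Sorted largest to smallest: 1513, 1229, 1211, 1117, 171, 152, 109 bp.

1513, 1229, 1211, 1117, 171, 152, 109 bp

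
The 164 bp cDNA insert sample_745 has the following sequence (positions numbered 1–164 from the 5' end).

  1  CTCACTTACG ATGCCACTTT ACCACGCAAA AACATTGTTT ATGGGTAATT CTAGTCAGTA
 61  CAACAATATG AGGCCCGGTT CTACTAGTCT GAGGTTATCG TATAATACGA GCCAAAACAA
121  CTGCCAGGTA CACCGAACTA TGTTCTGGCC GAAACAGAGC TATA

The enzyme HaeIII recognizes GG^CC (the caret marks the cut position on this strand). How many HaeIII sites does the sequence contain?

GGCC occurs starting at positions 72, 147.
HaeIII cuts at 2 sites.

2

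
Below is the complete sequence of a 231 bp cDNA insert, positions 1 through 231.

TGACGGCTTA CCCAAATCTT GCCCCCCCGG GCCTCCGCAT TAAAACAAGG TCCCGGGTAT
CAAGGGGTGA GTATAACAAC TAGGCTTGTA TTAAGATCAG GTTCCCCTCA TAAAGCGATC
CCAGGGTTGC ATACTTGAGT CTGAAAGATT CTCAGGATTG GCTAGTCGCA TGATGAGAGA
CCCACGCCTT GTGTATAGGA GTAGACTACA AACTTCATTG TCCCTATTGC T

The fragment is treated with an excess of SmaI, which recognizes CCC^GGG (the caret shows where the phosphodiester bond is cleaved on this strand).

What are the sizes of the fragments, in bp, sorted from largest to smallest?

SmaI sites (CCCGGG) start at positions 26, 52.
SmaI cuts after base 3 of each site, so after positions 28, 54.
Linear molecule, 2 cuts → 3 fragments:
  1–28 → 28 bp
  29–54 → 26 bp
  55–231 → 177 bp
Sorted largest to smallest: 177, 28, 26 bp.

177, 28, 26 bp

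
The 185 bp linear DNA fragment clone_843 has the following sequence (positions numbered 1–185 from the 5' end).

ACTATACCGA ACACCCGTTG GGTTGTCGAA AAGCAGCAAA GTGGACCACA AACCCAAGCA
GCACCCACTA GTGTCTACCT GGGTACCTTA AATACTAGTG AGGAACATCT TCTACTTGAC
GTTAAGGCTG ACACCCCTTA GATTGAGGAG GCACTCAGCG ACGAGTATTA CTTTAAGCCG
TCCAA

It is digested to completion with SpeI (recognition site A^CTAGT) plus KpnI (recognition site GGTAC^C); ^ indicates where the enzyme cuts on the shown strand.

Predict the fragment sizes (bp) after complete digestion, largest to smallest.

91, 67, 19, 8 bp

SpeI sites (ACTAGT) start at positions 67, 94.
SpeI cuts after the first base of each site, so after positions 67, 94.
The KpnI site (GGTACC) starts at position 82.
KpnI cuts after base 5 of each site (before the last base), so after position 86.
Combined cut positions: 67, 86, 94.
Linear molecule, 3 cuts → 4 fragments:
  1–67 → 67 bp
  68–86 → 19 bp
  87–94 → 8 bp
  95–185 → 91 bp
Sorted largest to smallest: 91, 67, 19, 8 bp.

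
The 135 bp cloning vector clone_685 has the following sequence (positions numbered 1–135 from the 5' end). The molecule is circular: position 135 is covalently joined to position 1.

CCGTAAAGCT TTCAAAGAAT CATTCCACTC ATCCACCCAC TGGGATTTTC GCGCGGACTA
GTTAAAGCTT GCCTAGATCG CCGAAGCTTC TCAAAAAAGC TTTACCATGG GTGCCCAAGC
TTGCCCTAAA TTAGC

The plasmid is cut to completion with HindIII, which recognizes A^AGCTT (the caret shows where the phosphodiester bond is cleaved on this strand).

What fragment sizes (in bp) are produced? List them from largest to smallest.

59, 24, 20, 19, 13 bp

HindIII sites (AAGCTT) start at positions 6, 65, 84, 97, 117.
HindIII cuts after the first base of each site, so after positions 6, 65, 84, 97, 117.
Circular molecule, 5 cuts → 5 fragments:
  7–65 → 59 bp
  66–84 → 19 bp
  85–97 → 13 bp
  98–117 → 20 bp
  118–135 then 1–6 → 18 + 6 = 24 bp
Sorted largest to smallest: 59, 24, 20, 19, 13 bp.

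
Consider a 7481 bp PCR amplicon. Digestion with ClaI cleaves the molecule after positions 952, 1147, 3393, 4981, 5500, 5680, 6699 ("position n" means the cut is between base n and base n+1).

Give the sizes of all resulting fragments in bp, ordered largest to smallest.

Linear molecule, 7 cuts → 8 fragments:
  952 − 0 = 952 bp
  1147 − 952 = 195 bp
  3393 − 1147 = 2246 bp
  4981 − 3393 = 1588 bp
  5500 − 4981 = 519 bp
  5680 − 5500 = 180 bp
  6699 − 5680 = 1019 bp
  7481 − 6699 = 782 bp
Sorted largest to smallest: 2246, 1588, 1019, 952, 782, 519, 195, 180 bp.

2246, 1588, 1019, 952, 782, 519, 195, 180 bp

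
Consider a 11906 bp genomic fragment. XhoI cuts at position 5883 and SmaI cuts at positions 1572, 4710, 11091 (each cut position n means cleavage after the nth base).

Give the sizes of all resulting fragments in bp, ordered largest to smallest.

Combined cut positions (sorted): 1572, 4710, 5883, 11091.
Linear molecule, 4 cuts → 5 fragments:
  1572 − 0 = 1572 bp
  4710 − 1572 = 3138 bp
  5883 − 4710 = 1173 bp
  11091 − 5883 = 5208 bp
  11906 − 11091 = 815 bp
Sorted largest to smallest: 5208, 3138, 1572, 1173, 815 bp.

5208, 3138, 1572, 1173, 815 bp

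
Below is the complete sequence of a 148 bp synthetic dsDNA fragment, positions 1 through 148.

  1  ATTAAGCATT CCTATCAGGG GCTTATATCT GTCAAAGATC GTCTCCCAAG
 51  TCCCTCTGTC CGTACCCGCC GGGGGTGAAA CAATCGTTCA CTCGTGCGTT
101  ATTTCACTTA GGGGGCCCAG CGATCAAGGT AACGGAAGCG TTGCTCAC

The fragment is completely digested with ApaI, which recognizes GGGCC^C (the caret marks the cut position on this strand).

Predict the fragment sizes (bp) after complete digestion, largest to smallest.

117, 31 bp

The ApaI site (GGGCCC) starts at position 113.
ApaI cuts after base 5 of each site (before the last base), so after position 117.
Linear molecule, 1 cut → 2 fragments:
  1–117 → 117 bp
  118–148 → 31 bp
Sorted largest to smallest: 117, 31 bp.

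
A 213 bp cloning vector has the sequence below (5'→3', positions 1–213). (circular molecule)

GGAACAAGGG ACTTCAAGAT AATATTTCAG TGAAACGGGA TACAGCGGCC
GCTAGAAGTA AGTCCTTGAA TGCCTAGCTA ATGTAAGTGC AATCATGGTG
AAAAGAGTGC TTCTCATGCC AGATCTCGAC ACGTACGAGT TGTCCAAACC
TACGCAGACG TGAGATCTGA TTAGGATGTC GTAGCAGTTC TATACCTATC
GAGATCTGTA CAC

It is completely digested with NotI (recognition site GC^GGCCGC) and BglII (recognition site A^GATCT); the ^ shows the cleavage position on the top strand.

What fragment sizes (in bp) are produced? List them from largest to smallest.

The NotI site (GCGGCCGC) starts at position 45.
NotI cuts after base 2 of each site, so after position 46.
BglII sites (AGATCT) start at positions 121, 163, 202.
BglII cuts after the first base of each site, so after positions 121, 163, 202.
Combined cut positions: 46, 121, 163, 202.
Circular molecule, 4 cuts → 4 fragments:
  47–121 → 75 bp
  122–163 → 42 bp
  164–202 → 39 bp
  203–213 then 1–46 → 11 + 46 = 57 bp
Sorted largest to smallest: 75, 57, 42, 39 bp.

75, 57, 42, 39 bp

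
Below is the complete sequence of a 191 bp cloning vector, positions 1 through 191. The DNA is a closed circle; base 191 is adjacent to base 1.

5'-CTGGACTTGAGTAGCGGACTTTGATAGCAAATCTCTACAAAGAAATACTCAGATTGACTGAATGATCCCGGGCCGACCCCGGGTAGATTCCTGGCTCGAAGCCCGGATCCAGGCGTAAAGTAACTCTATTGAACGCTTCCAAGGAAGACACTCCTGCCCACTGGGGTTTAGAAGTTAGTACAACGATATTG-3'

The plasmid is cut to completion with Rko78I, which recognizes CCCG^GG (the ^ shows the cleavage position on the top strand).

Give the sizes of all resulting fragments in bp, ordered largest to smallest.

Rko78I sites (CCCGGG) start at positions 67, 78.
Rko78I cuts after base 4 of each site, so after positions 70, 81.
Circular molecule, 2 cuts → 2 fragments:
  71–81 → 11 bp
  82–191 then 1–70 → 110 + 70 = 180 bp
Sorted largest to smallest: 180, 11 bp.

180, 11 bp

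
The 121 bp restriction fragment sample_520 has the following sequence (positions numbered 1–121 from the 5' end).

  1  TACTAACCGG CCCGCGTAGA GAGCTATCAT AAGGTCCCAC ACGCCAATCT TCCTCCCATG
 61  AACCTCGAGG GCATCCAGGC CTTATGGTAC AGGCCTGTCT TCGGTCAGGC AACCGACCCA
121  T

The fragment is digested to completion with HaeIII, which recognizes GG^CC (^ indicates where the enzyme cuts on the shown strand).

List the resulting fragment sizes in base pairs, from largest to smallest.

69, 28, 14, 10 bp

HaeIII sites (GGCC) start at positions 9, 78, 92.
HaeIII cuts after base 2 of each site, so after positions 10, 79, 93.
Linear molecule, 3 cuts → 4 fragments:
  1–10 → 10 bp
  11–79 → 69 bp
  80–93 → 14 bp
  94–121 → 28 bp
Sorted largest to smallest: 69, 28, 14, 10 bp.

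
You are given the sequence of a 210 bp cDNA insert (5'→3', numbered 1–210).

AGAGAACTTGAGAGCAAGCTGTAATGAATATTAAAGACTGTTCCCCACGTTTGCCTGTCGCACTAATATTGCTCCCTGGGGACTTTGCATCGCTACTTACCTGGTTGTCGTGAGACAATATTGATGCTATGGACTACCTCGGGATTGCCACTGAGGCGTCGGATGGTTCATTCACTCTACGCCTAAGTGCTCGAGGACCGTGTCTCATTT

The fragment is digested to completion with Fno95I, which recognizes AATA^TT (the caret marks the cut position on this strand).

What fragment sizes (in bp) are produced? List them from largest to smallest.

Fno95I sites (AATATT) start at positions 27, 65, 117.
Fno95I cuts after base 4 of each site, so after positions 30, 68, 120.
Linear molecule, 3 cuts → 4 fragments:
  1–30 → 30 bp
  31–68 → 38 bp
  69–120 → 52 bp
  121–210 → 90 bp
Sorted largest to smallest: 90, 52, 38, 30 bp.

90, 52, 38, 30 bp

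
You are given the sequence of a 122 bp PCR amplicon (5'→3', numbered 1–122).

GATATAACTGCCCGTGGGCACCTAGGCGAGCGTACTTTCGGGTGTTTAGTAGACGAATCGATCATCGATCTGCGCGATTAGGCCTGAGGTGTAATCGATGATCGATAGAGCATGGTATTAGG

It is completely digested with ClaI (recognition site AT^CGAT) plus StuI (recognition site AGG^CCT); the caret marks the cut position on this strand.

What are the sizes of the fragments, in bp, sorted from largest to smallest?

58, 20, 17, 13, 7, 7 bp

ClaI sites (ATCGAT) start at positions 57, 64, 94, 101.
ClaI cuts after base 2 of each site, so after positions 58, 65, 95, 102.
The StuI site (AGGCCT) starts at position 80.
StuI cuts after base 3 of each site, so after position 82.
Combined cut positions: 58, 65, 82, 95, 102.
Linear molecule, 5 cuts → 6 fragments:
  1–58 → 58 bp
  59–65 → 7 bp
  66–82 → 17 bp
  83–95 → 13 bp
  96–102 → 7 bp
  103–122 → 20 bp
Sorted largest to smallest: 58, 20, 17, 13, 7, 7 bp.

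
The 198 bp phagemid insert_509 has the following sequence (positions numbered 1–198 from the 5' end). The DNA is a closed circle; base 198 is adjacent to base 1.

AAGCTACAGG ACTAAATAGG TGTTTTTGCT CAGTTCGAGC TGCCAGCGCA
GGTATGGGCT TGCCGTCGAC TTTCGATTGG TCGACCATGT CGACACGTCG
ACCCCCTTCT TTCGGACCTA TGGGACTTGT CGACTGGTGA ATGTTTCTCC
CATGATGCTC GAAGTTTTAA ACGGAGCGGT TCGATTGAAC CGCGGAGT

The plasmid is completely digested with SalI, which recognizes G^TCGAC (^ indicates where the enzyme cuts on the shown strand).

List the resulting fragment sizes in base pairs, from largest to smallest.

SalI sites (GTCGAC) start at positions 65, 80, 89, 97, 129.
SalI cuts after the first base of each site, so after positions 65, 80, 89, 97, 129.
Circular molecule, 5 cuts → 5 fragments:
  66–80 → 15 bp
  81–89 → 9 bp
  90–97 → 8 bp
  98–129 → 32 bp
  130–198 then 1–65 → 69 + 65 = 134 bp
Sorted largest to smallest: 134, 32, 15, 9, 8 bp.

134, 32, 15, 9, 8 bp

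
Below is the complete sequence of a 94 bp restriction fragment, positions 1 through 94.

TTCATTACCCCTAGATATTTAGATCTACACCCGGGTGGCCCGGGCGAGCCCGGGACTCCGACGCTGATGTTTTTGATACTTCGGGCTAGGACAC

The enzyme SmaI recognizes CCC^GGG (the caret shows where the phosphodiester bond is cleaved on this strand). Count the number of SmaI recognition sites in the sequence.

3

CCCGGG occurs starting at positions 30, 39, 49.
SmaI cuts at 3 sites.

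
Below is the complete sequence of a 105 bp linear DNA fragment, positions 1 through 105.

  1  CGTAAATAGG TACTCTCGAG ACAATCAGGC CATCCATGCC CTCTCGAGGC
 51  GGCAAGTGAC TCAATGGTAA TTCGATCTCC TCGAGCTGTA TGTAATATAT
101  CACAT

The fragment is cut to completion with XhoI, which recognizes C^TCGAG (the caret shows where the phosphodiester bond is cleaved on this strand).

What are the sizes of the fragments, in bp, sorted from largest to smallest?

37, 28, 25, 15 bp

XhoI sites (CTCGAG) start at positions 15, 43, 80.
XhoI cuts after the first base of each site, so after positions 15, 43, 80.
Linear molecule, 3 cuts → 4 fragments:
  1–15 → 15 bp
  16–43 → 28 bp
  44–80 → 37 bp
  81–105 → 25 bp
Sorted largest to smallest: 37, 28, 25, 15 bp.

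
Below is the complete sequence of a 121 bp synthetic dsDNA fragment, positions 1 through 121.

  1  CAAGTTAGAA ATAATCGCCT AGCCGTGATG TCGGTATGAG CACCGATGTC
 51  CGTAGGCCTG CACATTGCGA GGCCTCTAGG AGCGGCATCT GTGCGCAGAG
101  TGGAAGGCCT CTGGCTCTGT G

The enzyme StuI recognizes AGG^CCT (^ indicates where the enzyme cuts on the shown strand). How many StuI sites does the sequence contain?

AGGCCT occurs starting at positions 54, 70, 105.
StuI cuts at 3 sites.

3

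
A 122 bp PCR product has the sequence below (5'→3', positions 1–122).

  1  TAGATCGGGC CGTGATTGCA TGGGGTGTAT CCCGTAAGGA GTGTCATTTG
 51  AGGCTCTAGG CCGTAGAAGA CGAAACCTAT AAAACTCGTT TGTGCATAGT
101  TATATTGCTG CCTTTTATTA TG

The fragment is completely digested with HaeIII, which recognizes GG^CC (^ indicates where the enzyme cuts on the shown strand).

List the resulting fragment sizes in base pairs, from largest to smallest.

62, 51, 9 bp

HaeIII sites (GGCC) start at positions 8, 59.
HaeIII cuts after base 2 of each site, so after positions 9, 60.
Linear molecule, 2 cuts → 3 fragments:
  1–9 → 9 bp
  10–60 → 51 bp
  61–122 → 62 bp
Sorted largest to smallest: 62, 51, 9 bp.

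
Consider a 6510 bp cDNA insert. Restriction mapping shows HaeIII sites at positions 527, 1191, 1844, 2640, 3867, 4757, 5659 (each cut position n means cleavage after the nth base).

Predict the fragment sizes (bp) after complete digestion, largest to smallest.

Linear molecule, 7 cuts → 8 fragments:
  527 − 0 = 527 bp
  1191 − 527 = 664 bp
  1844 − 1191 = 653 bp
  2640 − 1844 = 796 bp
  3867 − 2640 = 1227 bp
  4757 − 3867 = 890 bp
  5659 − 4757 = 902 bp
  6510 − 5659 = 851 bp
Sorted largest to smallest: 1227, 902, 890, 851, 796, 664, 653, 527 bp.

1227, 902, 890, 851, 796, 664, 653, 527 bp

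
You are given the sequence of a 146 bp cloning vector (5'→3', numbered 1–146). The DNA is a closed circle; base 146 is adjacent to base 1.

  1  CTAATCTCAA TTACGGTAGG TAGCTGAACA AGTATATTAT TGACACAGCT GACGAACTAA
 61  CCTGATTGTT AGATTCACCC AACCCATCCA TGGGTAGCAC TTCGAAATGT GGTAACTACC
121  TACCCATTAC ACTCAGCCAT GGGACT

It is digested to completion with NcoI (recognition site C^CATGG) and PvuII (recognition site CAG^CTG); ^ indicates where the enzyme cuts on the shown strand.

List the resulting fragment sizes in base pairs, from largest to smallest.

57, 49, 40 bp

NcoI sites (CCATGG) start at positions 88, 137.
NcoI cuts after the first base of each site, so after positions 88, 137.
The PvuII site (CAGCTG) starts at position 46.
PvuII cuts after base 3 of each site, so after position 48.
Combined cut positions: 48, 88, 137.
Circular molecule, 3 cuts → 3 fragments:
  49–88 → 40 bp
  89–137 → 49 bp
  138–146 then 1–48 → 9 + 48 = 57 bp
Sorted largest to smallest: 57, 49, 40 bp.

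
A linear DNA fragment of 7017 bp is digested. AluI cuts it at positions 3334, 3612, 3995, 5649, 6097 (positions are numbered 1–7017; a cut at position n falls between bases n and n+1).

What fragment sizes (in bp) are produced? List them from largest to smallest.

Linear molecule, 5 cuts → 6 fragments:
  3334 − 0 = 3334 bp
  3612 − 3334 = 278 bp
  3995 − 3612 = 383 bp
  5649 − 3995 = 1654 bp
  6097 − 5649 = 448 bp
  7017 − 6097 = 920 bp
Sorted largest to smallest: 3334, 1654, 920, 448, 383, 278 bp.

3334, 1654, 920, 448, 383, 278 bp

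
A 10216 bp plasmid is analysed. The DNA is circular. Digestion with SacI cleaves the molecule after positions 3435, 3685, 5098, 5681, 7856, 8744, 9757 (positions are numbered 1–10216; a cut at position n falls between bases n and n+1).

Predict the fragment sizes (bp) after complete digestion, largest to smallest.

Circular molecule, 7 cuts → 7 fragments:
  3685 − 3435 = 250 bp
  5098 − 3685 = 1413 bp
  5681 − 5098 = 583 bp
  7856 − 5681 = 2175 bp
  8744 − 7856 = 888 bp
  9757 − 8744 = 1013 bp
  wrap: 10216 − 9757 + 3435 = 3894 bp
Sorted largest to smallest: 3894, 2175, 1413, 1013, 888, 583, 250 bp.

3894, 2175, 1413, 1013, 888, 583, 250 bp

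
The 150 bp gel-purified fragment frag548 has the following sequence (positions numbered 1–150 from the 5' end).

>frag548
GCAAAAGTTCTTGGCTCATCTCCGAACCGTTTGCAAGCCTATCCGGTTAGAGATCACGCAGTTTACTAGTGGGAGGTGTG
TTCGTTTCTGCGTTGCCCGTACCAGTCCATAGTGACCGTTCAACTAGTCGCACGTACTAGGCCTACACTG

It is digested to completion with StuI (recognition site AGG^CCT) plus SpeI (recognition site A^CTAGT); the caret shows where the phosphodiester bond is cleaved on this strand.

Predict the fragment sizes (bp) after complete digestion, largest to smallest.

The StuI site (AGGCCT) starts at position 139.
StuI cuts after base 3 of each site, so after position 141.
SpeI sites (ACTAGT) start at positions 65, 123.
SpeI cuts after the first base of each site, so after positions 65, 123.
Combined cut positions: 65, 123, 141.
Linear molecule, 3 cuts → 4 fragments:
  1–65 → 65 bp
  66–123 → 58 bp
  124–141 → 18 bp
  142–150 → 9 bp
Sorted largest to smallest: 65, 58, 18, 9 bp.

65, 58, 18, 9 bp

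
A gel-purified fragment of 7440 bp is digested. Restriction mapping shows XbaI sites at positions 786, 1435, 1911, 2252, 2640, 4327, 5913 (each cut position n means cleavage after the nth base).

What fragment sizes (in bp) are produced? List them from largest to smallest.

Linear molecule, 7 cuts → 8 fragments:
  786 − 0 = 786 bp
  1435 − 786 = 649 bp
  1911 − 1435 = 476 bp
  2252 − 1911 = 341 bp
  2640 − 2252 = 388 bp
  4327 − 2640 = 1687 bp
  5913 − 4327 = 1586 bp
  7440 − 5913 = 1527 bp
Sorted largest to smallest: 1687, 1586, 1527, 786, 649, 476, 388, 341 bp.

1687, 1586, 1527, 786, 649, 476, 388, 341 bp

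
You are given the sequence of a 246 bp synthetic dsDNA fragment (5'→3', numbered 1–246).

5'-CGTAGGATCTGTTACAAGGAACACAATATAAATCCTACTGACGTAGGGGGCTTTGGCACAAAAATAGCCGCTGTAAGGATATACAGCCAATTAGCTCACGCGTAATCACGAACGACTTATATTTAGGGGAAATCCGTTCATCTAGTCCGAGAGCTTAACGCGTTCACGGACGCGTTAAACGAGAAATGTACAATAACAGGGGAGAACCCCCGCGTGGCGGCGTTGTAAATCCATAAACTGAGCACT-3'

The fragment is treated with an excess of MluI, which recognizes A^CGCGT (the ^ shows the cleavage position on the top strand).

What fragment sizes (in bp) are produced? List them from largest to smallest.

98, 76, 60, 12 bp

MluI sites (ACGCGT) start at positions 98, 158, 170.
MluI cuts after the first base of each site, so after positions 98, 158, 170.
Linear molecule, 3 cuts → 4 fragments:
  1–98 → 98 bp
  99–158 → 60 bp
  159–170 → 12 bp
  171–246 → 76 bp
Sorted largest to smallest: 98, 76, 60, 12 bp.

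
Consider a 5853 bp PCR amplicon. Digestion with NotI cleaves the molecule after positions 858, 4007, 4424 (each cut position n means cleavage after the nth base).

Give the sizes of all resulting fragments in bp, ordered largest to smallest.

3149, 1429, 858, 417 bp

Linear molecule, 3 cuts → 4 fragments:
  858 − 0 = 858 bp
  4007 − 858 = 3149 bp
  4424 − 4007 = 417 bp
  5853 − 4424 = 1429 bp
Sorted largest to smallest: 3149, 1429, 858, 417 bp.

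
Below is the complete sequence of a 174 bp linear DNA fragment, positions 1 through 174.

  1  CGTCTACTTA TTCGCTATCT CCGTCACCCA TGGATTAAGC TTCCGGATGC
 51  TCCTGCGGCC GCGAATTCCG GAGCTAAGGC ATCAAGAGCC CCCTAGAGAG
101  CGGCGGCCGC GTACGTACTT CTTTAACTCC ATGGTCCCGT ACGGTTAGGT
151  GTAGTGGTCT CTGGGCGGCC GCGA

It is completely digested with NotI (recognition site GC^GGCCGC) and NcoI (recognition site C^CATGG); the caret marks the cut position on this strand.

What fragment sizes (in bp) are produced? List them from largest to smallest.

48, 37, 28, 28, 25, 8 bp

NotI sites (GCGGCCGC) start at positions 55, 103, 165.
NotI cuts after base 2 of each site, so after positions 56, 104, 166.
NcoI sites (CCATGG) start at positions 28, 129.
NcoI cuts after the first base of each site, so after positions 28, 129.
Combined cut positions: 28, 56, 104, 129, 166.
Linear molecule, 5 cuts → 6 fragments:
  1–28 → 28 bp
  29–56 → 28 bp
  57–104 → 48 bp
  105–129 → 25 bp
  130–166 → 37 bp
  167–174 → 8 bp
Sorted largest to smallest: 48, 37, 28, 28, 25, 8 bp.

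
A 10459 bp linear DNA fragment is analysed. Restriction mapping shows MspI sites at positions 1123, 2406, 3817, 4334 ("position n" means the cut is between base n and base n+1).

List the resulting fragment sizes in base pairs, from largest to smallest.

Linear molecule, 4 cuts → 5 fragments:
  1123 − 0 = 1123 bp
  2406 − 1123 = 1283 bp
  3817 − 2406 = 1411 bp
  4334 − 3817 = 517 bp
  10459 − 4334 = 6125 bp
Sorted largest to smallest: 6125, 1411, 1283, 1123, 517 bp.

6125, 1411, 1283, 1123, 517 bp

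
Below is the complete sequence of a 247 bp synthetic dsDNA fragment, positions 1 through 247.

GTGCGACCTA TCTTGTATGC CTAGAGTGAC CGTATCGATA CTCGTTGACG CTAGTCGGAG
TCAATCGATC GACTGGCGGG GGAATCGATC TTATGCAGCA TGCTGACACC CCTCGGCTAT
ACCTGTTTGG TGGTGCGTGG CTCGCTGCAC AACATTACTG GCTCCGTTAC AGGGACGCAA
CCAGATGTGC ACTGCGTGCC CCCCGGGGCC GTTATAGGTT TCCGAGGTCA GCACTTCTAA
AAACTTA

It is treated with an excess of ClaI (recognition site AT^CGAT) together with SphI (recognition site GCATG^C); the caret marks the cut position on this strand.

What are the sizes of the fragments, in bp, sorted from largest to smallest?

ClaI sites (ATCGAT) start at positions 34, 64, 84.
ClaI cuts after base 2 of each site, so after positions 35, 65, 85.
The SphI site (GCATGC) starts at position 98.
SphI cuts after base 5 of each site (before the last base), so after position 102.
Combined cut positions: 35, 65, 85, 102.
Linear molecule, 4 cuts → 5 fragments:
  1–35 → 35 bp
  36–65 → 30 bp
  66–85 → 20 bp
  86–102 → 17 bp
  103–247 → 145 bp
Sorted largest to smallest: 145, 35, 30, 20, 17 bp.

145, 35, 30, 20, 17 bp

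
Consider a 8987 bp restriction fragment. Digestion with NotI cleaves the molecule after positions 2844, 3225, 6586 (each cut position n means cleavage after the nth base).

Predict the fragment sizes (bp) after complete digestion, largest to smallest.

3361, 2844, 2401, 381 bp

Linear molecule, 3 cuts → 4 fragments:
  2844 − 0 = 2844 bp
  3225 − 2844 = 381 bp
  6586 − 3225 = 3361 bp
  8987 − 6586 = 2401 bp
Sorted largest to smallest: 3361, 2844, 2401, 381 bp.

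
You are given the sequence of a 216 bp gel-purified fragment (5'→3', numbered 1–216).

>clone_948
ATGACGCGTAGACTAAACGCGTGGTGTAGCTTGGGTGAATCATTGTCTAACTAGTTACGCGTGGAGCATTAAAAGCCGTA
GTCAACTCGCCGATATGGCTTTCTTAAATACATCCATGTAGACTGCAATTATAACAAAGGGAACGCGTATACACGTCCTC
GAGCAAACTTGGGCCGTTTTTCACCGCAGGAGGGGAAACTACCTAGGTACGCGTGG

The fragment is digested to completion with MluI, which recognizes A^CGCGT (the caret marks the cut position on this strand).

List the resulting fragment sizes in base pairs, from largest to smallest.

MluI sites (ACGCGT) start at positions 4, 17, 57, 143, 209.
MluI cuts after the first base of each site, so after positions 4, 17, 57, 143, 209.
Linear molecule, 5 cuts → 6 fragments:
  1–4 → 4 bp
  5–17 → 13 bp
  18–57 → 40 bp
  58–143 → 86 bp
  144–209 → 66 bp
  210–216 → 7 bp
Sorted largest to smallest: 86, 66, 40, 13, 7, 4 bp.

86, 66, 40, 13, 7, 4 bp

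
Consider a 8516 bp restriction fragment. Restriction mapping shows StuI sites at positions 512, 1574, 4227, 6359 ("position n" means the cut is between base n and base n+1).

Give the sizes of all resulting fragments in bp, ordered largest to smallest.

Linear molecule, 4 cuts → 5 fragments:
  512 − 0 = 512 bp
  1574 − 512 = 1062 bp
  4227 − 1574 = 2653 bp
  6359 − 4227 = 2132 bp
  8516 − 6359 = 2157 bp
Sorted largest to smallest: 2653, 2157, 2132, 1062, 512 bp.

2653, 2157, 2132, 1062, 512 bp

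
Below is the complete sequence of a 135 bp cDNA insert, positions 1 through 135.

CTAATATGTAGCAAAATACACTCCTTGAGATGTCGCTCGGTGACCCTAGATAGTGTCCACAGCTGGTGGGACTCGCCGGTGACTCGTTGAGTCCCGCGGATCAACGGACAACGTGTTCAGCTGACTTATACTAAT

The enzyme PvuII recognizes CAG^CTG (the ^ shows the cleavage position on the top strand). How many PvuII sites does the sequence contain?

CAGCTG occurs starting at positions 60, 118.
PvuII cuts at 2 sites.

2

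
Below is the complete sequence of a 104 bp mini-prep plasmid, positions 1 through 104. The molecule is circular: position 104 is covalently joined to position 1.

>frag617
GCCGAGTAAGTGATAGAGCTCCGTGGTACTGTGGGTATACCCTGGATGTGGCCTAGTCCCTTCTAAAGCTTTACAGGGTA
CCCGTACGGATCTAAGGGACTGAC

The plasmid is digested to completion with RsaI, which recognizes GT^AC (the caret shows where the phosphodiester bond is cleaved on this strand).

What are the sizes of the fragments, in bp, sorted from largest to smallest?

52, 46, 6 bp

RsaI sites (GTAC) start at positions 26, 78, 84.
RsaI cuts after base 2 of each site, so after positions 27, 79, 85.
Circular molecule, 3 cuts → 3 fragments:
  28–79 → 52 bp
  80–85 → 6 bp
  86–104 then 1–27 → 19 + 27 = 46 bp
Sorted largest to smallest: 52, 46, 6 bp.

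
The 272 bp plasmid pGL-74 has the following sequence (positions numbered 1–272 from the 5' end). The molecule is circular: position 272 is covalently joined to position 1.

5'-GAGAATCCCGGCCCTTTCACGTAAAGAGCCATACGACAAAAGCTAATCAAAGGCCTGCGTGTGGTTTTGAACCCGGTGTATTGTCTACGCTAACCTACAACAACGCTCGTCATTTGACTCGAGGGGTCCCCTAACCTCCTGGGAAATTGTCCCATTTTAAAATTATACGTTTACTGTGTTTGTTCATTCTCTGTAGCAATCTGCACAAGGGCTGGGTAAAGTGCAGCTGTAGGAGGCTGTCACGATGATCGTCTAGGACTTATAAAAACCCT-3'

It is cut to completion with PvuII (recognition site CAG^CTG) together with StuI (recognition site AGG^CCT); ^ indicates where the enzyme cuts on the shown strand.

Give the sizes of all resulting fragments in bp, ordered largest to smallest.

The PvuII site (CAGCTG) starts at position 224.
PvuII cuts after base 3 of each site, so after position 226.
The StuI site (AGGCCT) starts at position 51.
StuI cuts after base 3 of each site, so after position 53.
Combined cut positions: 53, 226.
Circular molecule, 2 cuts → 2 fragments:
  54–226 → 173 bp
  227–272 then 1–53 → 46 + 53 = 99 bp
Sorted largest to smallest: 173, 99 bp.

173, 99 bp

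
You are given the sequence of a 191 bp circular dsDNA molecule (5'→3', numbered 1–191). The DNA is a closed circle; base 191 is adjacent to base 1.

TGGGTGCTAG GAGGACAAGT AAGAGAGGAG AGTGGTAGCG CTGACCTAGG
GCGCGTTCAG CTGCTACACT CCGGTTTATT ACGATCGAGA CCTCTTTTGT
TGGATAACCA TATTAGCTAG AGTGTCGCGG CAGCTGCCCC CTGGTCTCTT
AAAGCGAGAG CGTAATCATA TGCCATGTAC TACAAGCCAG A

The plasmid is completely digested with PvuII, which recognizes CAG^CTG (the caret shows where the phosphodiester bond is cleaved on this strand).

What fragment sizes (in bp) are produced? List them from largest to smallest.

118, 73 bp

PvuII sites (CAGCTG) start at positions 58, 131.
PvuII cuts after base 3 of each site, so after positions 60, 133.
Circular molecule, 2 cuts → 2 fragments:
  61–133 → 73 bp
  134–191 then 1–60 → 58 + 60 = 118 bp
Sorted largest to smallest: 118, 73 bp.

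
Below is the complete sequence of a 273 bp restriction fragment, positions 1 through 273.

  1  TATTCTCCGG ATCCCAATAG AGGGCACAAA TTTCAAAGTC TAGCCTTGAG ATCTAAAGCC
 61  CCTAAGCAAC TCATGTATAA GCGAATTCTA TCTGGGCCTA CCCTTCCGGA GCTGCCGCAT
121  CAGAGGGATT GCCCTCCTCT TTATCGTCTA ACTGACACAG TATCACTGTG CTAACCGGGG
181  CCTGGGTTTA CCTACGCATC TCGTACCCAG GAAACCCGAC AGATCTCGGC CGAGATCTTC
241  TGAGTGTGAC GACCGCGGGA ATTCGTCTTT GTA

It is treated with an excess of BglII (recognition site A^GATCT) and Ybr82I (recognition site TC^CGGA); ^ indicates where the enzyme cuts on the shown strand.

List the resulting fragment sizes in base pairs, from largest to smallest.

BglII sites (AGATCT) start at positions 49, 221, 233.
BglII cuts after the first base of each site, so after positions 49, 221, 233.
Ybr82I sites (TCCGGA) start at positions 6, 105.
Ybr82I cuts after base 2 of each site, so after positions 7, 106.
Combined cut positions: 7, 49, 106, 221, 233.
Linear molecule, 5 cuts → 6 fragments:
  1–7 → 7 bp
  8–49 → 42 bp
  50–106 → 57 bp
  107–221 → 115 bp
  222–233 → 12 bp
  234–273 → 40 bp
Sorted largest to smallest: 115, 57, 42, 40, 12, 7 bp.

115, 57, 42, 40, 12, 7 bp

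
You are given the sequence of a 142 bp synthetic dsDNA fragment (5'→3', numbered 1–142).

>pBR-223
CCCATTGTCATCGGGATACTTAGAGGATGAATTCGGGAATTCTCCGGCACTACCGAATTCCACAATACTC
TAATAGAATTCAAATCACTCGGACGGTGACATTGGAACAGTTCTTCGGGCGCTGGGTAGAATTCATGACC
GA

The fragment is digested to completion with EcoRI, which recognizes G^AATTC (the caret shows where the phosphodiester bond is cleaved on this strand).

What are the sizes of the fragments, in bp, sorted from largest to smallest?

53, 29, 21, 18, 13, 8 bp

EcoRI sites (GAATTC) start at positions 29, 37, 55, 76, 129.
EcoRI cuts after the first base of each site, so after positions 29, 37, 55, 76, 129.
Linear molecule, 5 cuts → 6 fragments:
  1–29 → 29 bp
  30–37 → 8 bp
  38–55 → 18 bp
  56–76 → 21 bp
  77–129 → 53 bp
  130–142 → 13 bp
Sorted largest to smallest: 53, 29, 21, 18, 13, 8 bp.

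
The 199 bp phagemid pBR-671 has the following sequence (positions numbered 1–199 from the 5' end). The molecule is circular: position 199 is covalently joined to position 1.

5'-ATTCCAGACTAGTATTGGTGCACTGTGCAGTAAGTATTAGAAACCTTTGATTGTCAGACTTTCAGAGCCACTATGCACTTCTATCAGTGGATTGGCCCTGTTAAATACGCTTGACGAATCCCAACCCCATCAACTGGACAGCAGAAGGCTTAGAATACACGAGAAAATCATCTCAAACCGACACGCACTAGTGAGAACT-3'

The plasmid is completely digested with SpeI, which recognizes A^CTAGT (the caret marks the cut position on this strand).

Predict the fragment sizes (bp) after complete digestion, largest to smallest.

179, 20 bp

SpeI sites (ACTAGT) start at positions 8, 187.
SpeI cuts after the first base of each site, so after positions 8, 187.
Circular molecule, 2 cuts → 2 fragments:
  9–187 → 179 bp
  188–199 then 1–8 → 12 + 8 = 20 bp
Sorted largest to smallest: 179, 20 bp.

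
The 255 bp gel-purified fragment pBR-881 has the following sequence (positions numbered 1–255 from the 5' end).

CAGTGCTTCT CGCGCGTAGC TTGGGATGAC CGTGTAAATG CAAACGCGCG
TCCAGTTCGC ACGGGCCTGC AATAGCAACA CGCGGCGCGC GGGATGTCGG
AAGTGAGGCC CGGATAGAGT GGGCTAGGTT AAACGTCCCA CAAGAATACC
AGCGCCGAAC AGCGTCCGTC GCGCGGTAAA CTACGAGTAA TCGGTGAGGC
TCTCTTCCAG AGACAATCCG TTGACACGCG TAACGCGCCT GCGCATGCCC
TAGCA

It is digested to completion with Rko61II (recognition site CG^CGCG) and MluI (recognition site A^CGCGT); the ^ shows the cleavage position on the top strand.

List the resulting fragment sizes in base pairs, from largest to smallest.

84, 55, 41, 34, 29, 12 bp

Rko61II sites (CGCGCG) start at positions 11, 45, 86, 170.
Rko61II cuts after base 2 of each site, so after positions 12, 46, 87, 171.
The MluI site (ACGCGT) starts at position 226.
MluI cuts after the first base of each site, so after position 226.
Combined cut positions: 12, 46, 87, 171, 226.
Linear molecule, 5 cuts → 6 fragments:
  1–12 → 12 bp
  13–46 → 34 bp
  47–87 → 41 bp
  88–171 → 84 bp
  172–226 → 55 bp
  227–255 → 29 bp
Sorted largest to smallest: 84, 55, 41, 34, 29, 12 bp.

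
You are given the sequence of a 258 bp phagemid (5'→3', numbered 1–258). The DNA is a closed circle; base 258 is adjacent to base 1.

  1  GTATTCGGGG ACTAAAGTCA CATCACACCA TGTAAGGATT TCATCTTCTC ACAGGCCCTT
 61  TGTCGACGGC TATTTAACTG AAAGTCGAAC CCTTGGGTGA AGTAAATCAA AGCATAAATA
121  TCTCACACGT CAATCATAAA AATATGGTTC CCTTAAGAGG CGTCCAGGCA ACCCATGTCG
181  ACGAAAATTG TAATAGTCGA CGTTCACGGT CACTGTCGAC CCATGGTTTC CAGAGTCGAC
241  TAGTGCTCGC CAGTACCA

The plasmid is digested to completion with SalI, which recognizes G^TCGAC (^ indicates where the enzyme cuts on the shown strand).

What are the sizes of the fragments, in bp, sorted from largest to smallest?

115, 85, 20, 19, 19 bp

SalI sites (GTCGAC) start at positions 62, 177, 196, 215, 235.
SalI cuts after the first base of each site, so after positions 62, 177, 196, 215, 235.
Circular molecule, 5 cuts → 5 fragments:
  63–177 → 115 bp
  178–196 → 19 bp
  197–215 → 19 bp
  216–235 → 20 bp
  236–258 then 1–62 → 23 + 62 = 85 bp
Sorted largest to smallest: 115, 85, 20, 19, 19 bp.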